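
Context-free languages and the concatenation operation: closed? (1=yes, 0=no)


CFL closure properties:
  Closed under: union, concatenation, Kleene star
  NOT closed under: intersection, complement
Operation 'concatenation' is in closed list -> Yes (closed)

1


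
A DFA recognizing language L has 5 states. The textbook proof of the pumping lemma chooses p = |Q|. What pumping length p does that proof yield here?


Pumping lemma for regular languages (standard proof):
Take p = |Q|, the number of DFA states.
Any string of length >= |Q| passes through |Q|+1 states while reading its first |Q| symbols,
so by pigeonhole some state repeats, giving the loop that can be pumped.
Here |Q| = 5
Therefore the proof uses p = 5

5


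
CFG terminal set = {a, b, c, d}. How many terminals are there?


Terminal symbols: a, b, c, d
Counting each: a (#1), b (#2), c (#3), d (#4)
Total = 4

4


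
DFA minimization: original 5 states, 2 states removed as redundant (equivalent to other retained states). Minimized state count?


Original DFA: 5 states
Redundant states removed: 2
Minimized states = original - removed
= 5 - 2
= 3

3


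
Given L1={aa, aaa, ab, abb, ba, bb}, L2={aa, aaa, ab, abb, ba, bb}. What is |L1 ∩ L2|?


L1 = {aa, aaa, ab, abb, ba, bb}
L2 = {aa, aaa, ab, abb, ba, bb}
Checking each string in L1 against L2:
  'aa': in L2? Yes
  'aaa': in L2? Yes
  'ab': in L2? Yes
  'abb': in L2? Yes
  'ba': in L2? Yes
  'bb': in L2? Yes
Intersection = {aa, aaa, ab, abb, ba, bb}
|L1 ∩ L2| = 6

6


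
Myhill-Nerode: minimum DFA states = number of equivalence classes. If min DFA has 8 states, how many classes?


Myhill-Nerode theorem:
Number of equivalence classes = number of states in minimal DFA
Minimal DFA states = 8
Therefore equivalence classes = 8

8


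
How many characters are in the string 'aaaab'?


String: 'aaaab'
Counting characters:
  'a' appears 4 time(s)
  'b' appears 1 time(s)
Total length = 4 + 1 = 5

5


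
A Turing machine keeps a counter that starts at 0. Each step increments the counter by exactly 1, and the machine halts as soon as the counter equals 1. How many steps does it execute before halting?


Counter starts at 0. Counting sequence:
  Step 1: counter = 1
Counter reached 1 -> halt
Total steps = 1

1


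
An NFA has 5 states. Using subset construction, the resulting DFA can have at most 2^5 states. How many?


NFA has 5 states
Subset construction: each DFA state = subset of NFA states
Maximum subsets = 2^5
2^5 = 32

32


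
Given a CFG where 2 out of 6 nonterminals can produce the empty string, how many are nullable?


Nonterminals: {S, A, B, C, D, E}
A nonterminal is nullable if it can derive epsilon
Counting nullable nonterminals: 2
Total nullable = 2

2


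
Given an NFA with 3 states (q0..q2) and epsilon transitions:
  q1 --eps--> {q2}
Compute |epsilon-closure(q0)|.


Starting from q0
Initialize closure = {q0}
q0 has no outgoing epsilon transitions -> nothing to add
Final closure: {q0}
Size = 1

1


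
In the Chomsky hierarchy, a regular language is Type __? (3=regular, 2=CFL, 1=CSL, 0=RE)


Chomsky hierarchy levels:
  Type 3: Regular (DFA/NFA/regex)
  Type 2: Context-free (PDA)
  Type 1: Context-sensitive
  Type 0: Recursively enumerable (TM)
'regular' corresponds to Type 3

3


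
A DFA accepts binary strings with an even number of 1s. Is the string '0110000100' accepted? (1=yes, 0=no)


DFA has 2 states: q_even (start, accept=yes) and q_odd
Processing string '0110000100' character by character:
  Position 0: read '0', 1-count=0 -> q_even (no change)
  Position 1: read '1', 1-count=1 -> q_odd
  Position 2: read '1', 1-count=2 -> q_even
  Position 3: read '0', 1-count=2 -> q_even (no change)
  Position 4: read '0', 1-count=2 -> q_even (no change)
  Position 5: read '0', 1-count=2 -> q_even (no change)
  Position 6: read '0', 1-count=2 -> q_even (no change)
  Position 7: read '1', 1-count=3 -> q_odd
  Position 8: read '0', 1-count=3 -> q_odd (no change)
  Position 9: read '0', 1-count=3 -> q_odd (no change)
Final state: q_odd, total 1s = 3 (odd); the DFA requires an even count -> reject

0


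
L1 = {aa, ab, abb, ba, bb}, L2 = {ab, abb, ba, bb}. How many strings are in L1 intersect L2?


L1 = {aa, ab, abb, ba, bb}
L2 = {ab, abb, ba, bb}
Checking each string in L1 against L2:
  'aa': in L2? No
  'ab': in L2? Yes
  'abb': in L2? Yes
  'ba': in L2? Yes
  'bb': in L2? Yes
Intersection = {ab, abb, ba, bb}
|L1 ∩ L2| = 4

4


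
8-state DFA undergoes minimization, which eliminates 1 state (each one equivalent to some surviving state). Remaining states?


Original DFA: 8 states
Redundant states removed: 1
Minimized states = original - removed
= 8 - 1
= 7

7


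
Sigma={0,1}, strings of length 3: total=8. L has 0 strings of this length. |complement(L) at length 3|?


Alphabet: {0,1}
String length: 3
Total strings of length 3 = 2^3 = 8
Strings in L = 0
Complement = total - |L|
= 8 - 0
= 8

8


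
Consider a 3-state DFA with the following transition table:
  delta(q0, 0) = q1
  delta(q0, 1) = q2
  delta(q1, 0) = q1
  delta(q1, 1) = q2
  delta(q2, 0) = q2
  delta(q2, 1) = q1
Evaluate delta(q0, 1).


Looking up transition function:
delta(q0, 1) in the table
Row: q0, Column: 1
Result: q2

q2


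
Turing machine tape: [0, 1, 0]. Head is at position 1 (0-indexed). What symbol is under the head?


Tape: [0, 1, 0]
Positions: 0 1 2
Values:    0 1 0
Head at position 1
tape[1] = 1

1


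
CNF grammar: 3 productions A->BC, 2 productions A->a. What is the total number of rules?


CNF allows two rule forms:
  A -> BC (binary): 3 rules
  A -> a (terminal): 2 rules
Total = 3 + 2 = 5

5


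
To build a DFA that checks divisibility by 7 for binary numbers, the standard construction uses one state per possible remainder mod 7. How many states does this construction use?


Divisibility by 7 is tracked via the remainder mod 7: 0, 1, ..., 6
The construction assigns one state to each remainder
Number of remainders = 7

7


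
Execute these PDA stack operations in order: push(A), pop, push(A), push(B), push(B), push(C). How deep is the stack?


Tracing stack operations:
  push(A) -> stack = [A], depth=1
  pop -> removed A, stack = [], depth=0
  push(A) -> stack = [A], depth=1
  push(B) -> stack = [A,B], depth=2
  push(B) -> stack = [A,B,B], depth=3
  push(C) -> stack = [A,B,B,C], depth=4
Final depth = 4

4


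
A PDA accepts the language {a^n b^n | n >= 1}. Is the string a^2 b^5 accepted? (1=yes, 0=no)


Language requires equal numbers of a's and b's
PDA pushes for each 'a', pops for each 'b'
Number of a's = 2
Number of b's = 5
2 != 5 -> Reject

0


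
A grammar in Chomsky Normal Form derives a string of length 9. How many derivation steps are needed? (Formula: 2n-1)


Chomsky Normal Form derivation:
String length n = 9
Each step either:
  - Splits a nonterminal into two (n-1 such steps)
  - Converts a nonterminal to terminal (n such steps)
Total = (n-1) + n = 2n - 1
= 2(9) - 1
= 18 - 1
= 17

17


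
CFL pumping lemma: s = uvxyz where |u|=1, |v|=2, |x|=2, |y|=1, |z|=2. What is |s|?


|s| = |u| + |v| + |x| + |y| + |z|
= 1 + 2 + 2 + 1 + 2
= 3 + 2 + 3
= 5 + 3
= 8

8


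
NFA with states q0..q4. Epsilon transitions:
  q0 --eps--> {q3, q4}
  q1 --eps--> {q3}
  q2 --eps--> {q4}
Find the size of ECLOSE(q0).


Starting from q0
Initialize closure = {q0}
Follow epsilon from q0 -> add q3
Follow epsilon from q0 -> add q4
Final closure: {q0, q3, q4}
Size = 3

3


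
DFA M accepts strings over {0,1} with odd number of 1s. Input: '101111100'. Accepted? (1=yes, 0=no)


DFA has 2 states: q_even (start, accept=no) and q_odd
Processing string '101111100' character by character:
  Position 0: read '1', 1-count=1 -> q_odd
  Position 1: read '0', 1-count=1 -> q_odd (no change)
  Position 2: read '1', 1-count=2 -> q_even
  Position 3: read '1', 1-count=3 -> q_odd
  Position 4: read '1', 1-count=4 -> q_even
  Position 5: read '1', 1-count=5 -> q_odd
  Position 6: read '1', 1-count=6 -> q_even
  Position 7: read '0', 1-count=6 -> q_even (no change)
  Position 8: read '0', 1-count=6 -> q_even (no change)
Final state: q_even, total 1s = 6 (even); the DFA requires an odd count -> reject

0


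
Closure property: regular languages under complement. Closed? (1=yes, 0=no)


Regular languages are closed under:
- Union (DFA product construction)
- Intersection (DFA product construction)
- Complement (swap accept/reject states)
- Concatenation (NFA construction)
- Kleene star (NFA construction)
complement is in this list
Therefore: closed

1


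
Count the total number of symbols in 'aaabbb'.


String: 'aaabbb'
Counting characters:
  'a' appears 3 time(s)
  'b' appears 3 time(s)
Total length = 3 + 3 = 6

6


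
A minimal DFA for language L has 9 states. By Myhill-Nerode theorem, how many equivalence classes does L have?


Myhill-Nerode theorem:
Number of equivalence classes = number of states in minimal DFA
Minimal DFA states = 9
Therefore equivalence classes = 9

9


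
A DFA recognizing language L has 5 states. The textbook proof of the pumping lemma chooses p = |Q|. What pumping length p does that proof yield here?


Pumping lemma for regular languages (standard proof):
Take p = |Q|, the number of DFA states.
Any string of length >= |Q| passes through |Q|+1 states while reading its first |Q| symbols,
so by pigeonhole some state repeats, giving the loop that can be pumped.
Here |Q| = 5
Therefore the proof uses p = 5

5


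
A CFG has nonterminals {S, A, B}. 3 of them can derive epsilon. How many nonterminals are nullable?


Nonterminals: {S, A, B}
A nonterminal is nullable if it can derive epsilon
Counting nullable nonterminals: 3
Total nullable = 3

3


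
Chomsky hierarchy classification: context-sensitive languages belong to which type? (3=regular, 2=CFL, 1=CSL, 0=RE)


Chomsky hierarchy levels:
  Type 3: Regular (DFA/NFA/regex)
  Type 2: Context-free (PDA)
  Type 1: Context-sensitive
  Type 0: Recursively enumerable (TM)
'context-sensitive' corresponds to Type 1

1


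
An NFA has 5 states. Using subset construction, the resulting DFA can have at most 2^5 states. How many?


NFA has 5 states
Subset construction: each DFA state = subset of NFA states
Maximum subsets = 2^5
2^5 = 32

32


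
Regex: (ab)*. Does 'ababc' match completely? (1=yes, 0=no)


Pattern: (ab)*
String: 'ababc'
Pattern requires: zero or more repetitions of 'ab'
Length 5 is odd -> cannot be (ab)* -> no match
Result: 0

0


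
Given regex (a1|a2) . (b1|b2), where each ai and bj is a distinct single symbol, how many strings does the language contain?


First group: 2 alternatives
Second group: 2 alternatives
Concatenation: each choice from group 1 pairs with each from group 2
Total = 2 x 2 = 4

4


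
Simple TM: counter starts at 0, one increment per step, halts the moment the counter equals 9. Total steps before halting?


Counter starts at 0. Counting sequence:
  Step 1: counter = 1
  Step 2: counter = 2
  Step 3: counter = 3
  Step 4: counter = 4
  Step 5: counter = 5
  Step 6: counter = 6
  ...
  Step 9: counter = 9
Counter reached 9 -> halt
Total steps = 9

9


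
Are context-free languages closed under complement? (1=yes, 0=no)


CFL closure properties:
  Closed under: union, concatenation, Kleene star
  NOT closed under: intersection, complement
Operation 'complement' is in not-closed list -> No (not closed)

0


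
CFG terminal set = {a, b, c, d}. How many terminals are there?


Terminal symbols: a, b, c, d
Counting each: a (#1), b (#2), c (#3), d (#4)
Total = 4

4


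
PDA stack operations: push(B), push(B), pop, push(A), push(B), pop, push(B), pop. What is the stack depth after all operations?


Tracing stack operations:
  push(B) -> stack = [B], depth=1
  push(B) -> stack = [B,B], depth=2
  pop -> removed B, stack = [B], depth=1
  push(A) -> stack = [B,A], depth=2
  push(B) -> stack = [B,A,B], depth=3
  pop -> removed B, stack = [B,A], depth=2
  push(B) -> stack = [B,A,B], depth=3
  pop -> removed B, stack = [B,A], depth=2
Final depth = 2

2


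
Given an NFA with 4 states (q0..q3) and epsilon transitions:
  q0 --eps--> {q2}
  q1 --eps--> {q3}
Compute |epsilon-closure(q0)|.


Starting from q0
Initialize closure = {q0}
Follow epsilon from q0 -> add q2
Final closure: {q0, q2}
Size = 2

2


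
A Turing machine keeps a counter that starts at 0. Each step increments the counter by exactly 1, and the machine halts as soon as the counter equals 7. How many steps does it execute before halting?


Counter starts at 0. Counting sequence:
  Step 1: counter = 1
  Step 2: counter = 2
  Step 3: counter = 3
  Step 4: counter = 4
  Step 5: counter = 5
  Step 6: counter = 6
  Step 7: counter = 7
Counter reached 7 -> halt
Total steps = 7

7


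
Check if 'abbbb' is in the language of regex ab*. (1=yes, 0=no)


Pattern: ab*
String: 'abbbb'
Pattern requires: exactly one 'a' followed by zero or more 'b's
First char is 'a' -> OK
Rest 'bbbb': all b's? Yes
Result: 1

1


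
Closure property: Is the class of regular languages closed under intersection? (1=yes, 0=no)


Regular languages are closed under all standard operations:
- Union: Yes (product construction)
- Intersection: Yes (product construction)
- Complement: Yes (swap accept/reject)
- Concatenation: Yes (NFA construction)
Operation: intersection -> Closed

1


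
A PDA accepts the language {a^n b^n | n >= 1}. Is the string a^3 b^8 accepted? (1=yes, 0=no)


Language requires equal numbers of a's and b's
PDA pushes for each 'a', pops for each 'b'
Number of a's = 3
Number of b's = 8
3 != 8 -> Reject

0


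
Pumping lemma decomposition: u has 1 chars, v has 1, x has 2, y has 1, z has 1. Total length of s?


|s| = |u| + |v| + |x| + |y| + |z|
= 1 + 1 + 2 + 1 + 1
= 2 + 2 + 2
= 4 + 2
= 6

6


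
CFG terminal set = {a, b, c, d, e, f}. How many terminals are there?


Terminal symbols: a, b, c, d, e, f
Counting each: a (#1), b (#2), c (#3), d (#4), e (#5), f (#6)
Total = 6

6


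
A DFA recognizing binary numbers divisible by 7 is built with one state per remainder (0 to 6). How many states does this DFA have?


Divisibility by 7 is tracked via the remainder mod 7: 0, 1, ..., 6
The construction assigns one state to each remainder
Number of remainders = 7

7


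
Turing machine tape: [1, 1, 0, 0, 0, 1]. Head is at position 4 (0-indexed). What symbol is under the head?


Tape: [1, 1, 0, 0, 0, 1]
Positions: 0 1 2 3 4 5
Values:    1 1 0 0 0 1
Head at position 4
tape[4] = 0

0


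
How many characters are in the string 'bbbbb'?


String: 'bbbbb'
Counting characters:
  'b' appears 5 time(s)
Total length = 0 + 5 = 5

5


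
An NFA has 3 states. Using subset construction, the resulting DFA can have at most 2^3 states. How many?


NFA has 3 states
Subset construction: each DFA state = subset of NFA states
Maximum subsets = 2^3
2^3 = 8

8


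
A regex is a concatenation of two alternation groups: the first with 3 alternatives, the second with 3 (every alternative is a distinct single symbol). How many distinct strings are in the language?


First group: 3 alternatives
Second group: 3 alternatives
Concatenation: each choice from group 1 pairs with each from group 2
Total = 3 x 3 = 9

9


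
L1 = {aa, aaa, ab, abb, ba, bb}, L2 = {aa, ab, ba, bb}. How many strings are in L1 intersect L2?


L1 = {aa, aaa, ab, abb, ba, bb}
L2 = {aa, ab, ba, bb}
Checking each string in L1 against L2:
  'aa': in L2? Yes
  'aaa': in L2? No
  'ab': in L2? Yes
  'abb': in L2? No
  'ba': in L2? Yes
  'bb': in L2? Yes
Intersection = {aa, ab, ba, bb}
|L1 ∩ L2| = 4

4


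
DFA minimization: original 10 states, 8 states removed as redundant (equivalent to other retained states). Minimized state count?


Original DFA: 10 states
Redundant states removed: 8
Minimized states = original - removed
= 10 - 8
= 2

2


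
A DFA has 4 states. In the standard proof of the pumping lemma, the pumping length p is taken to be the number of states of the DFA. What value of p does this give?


Pumping lemma for regular languages (standard proof):
Take p = |Q|, the number of DFA states.
Any string of length >= |Q| passes through |Q|+1 states while reading its first |Q| symbols,
so by pigeonhole some state repeats, giving the loop that can be pumped.
Here |Q| = 4
Therefore the proof uses p = 4

4


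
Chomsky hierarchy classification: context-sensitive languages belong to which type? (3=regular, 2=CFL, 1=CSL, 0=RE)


Chomsky hierarchy levels:
  Type 3: Regular (DFA/NFA/regex)
  Type 2: Context-free (PDA)
  Type 1: Context-sensitive
  Type 0: Recursively enumerable (TM)
'context-sensitive' corresponds to Type 1

1


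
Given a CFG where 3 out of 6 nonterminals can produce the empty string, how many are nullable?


Nonterminals: {S, A, B, C, D, E}
A nonterminal is nullable if it can derive epsilon
Counting nullable nonterminals: 3
Total nullable = 3

3


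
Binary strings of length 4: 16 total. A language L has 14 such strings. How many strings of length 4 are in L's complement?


Alphabet: {0,1}
String length: 4
Total strings of length 4 = 2^4 = 16
Strings in L = 14
Complement = total - |L|
= 16 - 14
= 2

2


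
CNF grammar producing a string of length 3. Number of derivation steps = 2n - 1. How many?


Chomsky Normal Form derivation:
String length n = 3
Each step either:
  - Splits a nonterminal into two (n-1 such steps)
  - Converts a nonterminal to terminal (n such steps)
Total = (n-1) + n = 2n - 1
= 2(3) - 1
= 6 - 1
= 5

5


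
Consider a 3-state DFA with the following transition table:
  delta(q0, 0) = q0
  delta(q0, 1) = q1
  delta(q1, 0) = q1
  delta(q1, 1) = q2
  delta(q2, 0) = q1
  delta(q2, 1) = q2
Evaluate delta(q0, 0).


Looking up transition function:
delta(q0, 0) in the table
Row: q0, Column: 0
Result: q0

q0


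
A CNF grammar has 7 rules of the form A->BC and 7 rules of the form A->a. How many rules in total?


CNF allows two rule forms:
  A -> BC (binary): 7 rules
  A -> a (terminal): 7 rules
Total = 7 + 7 = 14

14


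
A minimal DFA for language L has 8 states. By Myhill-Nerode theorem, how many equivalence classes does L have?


Myhill-Nerode theorem:
Number of equivalence classes = number of states in minimal DFA
Minimal DFA states = 8
Therefore equivalence classes = 8

8


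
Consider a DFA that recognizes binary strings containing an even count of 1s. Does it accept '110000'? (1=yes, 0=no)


DFA has 2 states: q_even (start, accept=yes) and q_odd
Processing string '110000' character by character:
  Position 0: read '1', 1-count=1 -> q_odd
  Position 1: read '1', 1-count=2 -> q_even
  Position 2: read '0', 1-count=2 -> q_even (no change)
  Position 3: read '0', 1-count=2 -> q_even (no change)
  Position 4: read '0', 1-count=2 -> q_even (no change)
  Position 5: read '0', 1-count=2 -> q_even (no change)
Final state: q_even, total 1s = 2 (even); the DFA requires an even count -> accept

1


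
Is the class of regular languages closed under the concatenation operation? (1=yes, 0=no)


Regular languages are closed under:
- Union (DFA product construction)
- Intersection (DFA product construction)
- Complement (swap accept/reject states)
- Concatenation (NFA construction)
- Kleene star (NFA construction)
concatenation is in this list
Therefore: closed

1


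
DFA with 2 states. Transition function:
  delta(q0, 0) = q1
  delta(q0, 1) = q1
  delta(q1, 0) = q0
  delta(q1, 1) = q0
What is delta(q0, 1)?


Looking up transition function:
delta(q0, 1) in the table
Row: q0, Column: 1
Result: q1

q1


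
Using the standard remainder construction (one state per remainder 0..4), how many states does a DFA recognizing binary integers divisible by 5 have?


Divisibility by 5 is tracked via the remainder mod 5: 0, 1, ..., 4
The construction assigns one state to each remainder
Number of remainders = 5

5


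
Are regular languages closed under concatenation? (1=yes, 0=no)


Regular languages are closed under:
- Union (DFA product construction)
- Intersection (DFA product construction)
- Complement (swap accept/reject states)
- Concatenation (NFA construction)
- Kleene star (NFA construction)
concatenation is in this list
Therefore: closed

1


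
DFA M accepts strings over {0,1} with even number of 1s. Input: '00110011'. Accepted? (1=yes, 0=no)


DFA has 2 states: q_even (start, accept=yes) and q_odd
Processing string '00110011' character by character:
  Position 0: read '0', 1-count=0 -> q_even (no change)
  Position 1: read '0', 1-count=0 -> q_even (no change)
  Position 2: read '1', 1-count=1 -> q_odd
  Position 3: read '1', 1-count=2 -> q_even
  Position 4: read '0', 1-count=2 -> q_even (no change)
  Position 5: read '0', 1-count=2 -> q_even (no change)
  Position 6: read '1', 1-count=3 -> q_odd
  Position 7: read '1', 1-count=4 -> q_even
Final state: q_even, total 1s = 4 (even); the DFA requires an even count -> accept

1


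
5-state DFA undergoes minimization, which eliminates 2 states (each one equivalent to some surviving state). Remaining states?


Original DFA: 5 states
Redundant states removed: 2
Minimized states = original - removed
= 5 - 2
= 3

3


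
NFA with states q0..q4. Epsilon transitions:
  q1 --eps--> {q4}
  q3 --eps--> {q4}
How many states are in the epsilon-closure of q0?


Starting from q0
Initialize closure = {q0}
q0 has no outgoing epsilon transitions -> nothing to add
Final closure: {q0}
Size = 1

1


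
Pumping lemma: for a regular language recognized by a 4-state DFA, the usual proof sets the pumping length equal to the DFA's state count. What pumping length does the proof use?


Pumping lemma for regular languages (standard proof):
Take p = |Q|, the number of DFA states.
Any string of length >= |Q| passes through |Q|+1 states while reading its first |Q| symbols,
so by pigeonhole some state repeats, giving the loop that can be pumped.
Here |Q| = 4
Therefore the proof uses p = 4

4


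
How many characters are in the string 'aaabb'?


String: 'aaabb'
Counting characters:
  'a' appears 3 time(s)
  'b' appears 2 time(s)
Total length = 3 + 2 = 5

5


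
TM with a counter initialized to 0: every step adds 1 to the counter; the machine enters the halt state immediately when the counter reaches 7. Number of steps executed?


Counter starts at 0. Counting sequence:
  Step 1: counter = 1
  Step 2: counter = 2
  Step 3: counter = 3
  Step 4: counter = 4
  Step 5: counter = 5
  Step 6: counter = 6
  Step 7: counter = 7
Counter reached 7 -> halt
Total steps = 7

7


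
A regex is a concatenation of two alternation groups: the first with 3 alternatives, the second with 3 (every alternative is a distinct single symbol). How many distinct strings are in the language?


First group: 3 alternatives
Second group: 3 alternatives
Concatenation: each choice from group 1 pairs with each from group 2
Total = 3 x 3 = 9

9


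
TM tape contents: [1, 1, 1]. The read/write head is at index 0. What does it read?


Tape: [1, 1, 1]
Positions: 0 1 2
Values:    1 1 1
Head at position 0
tape[0] = 1

1


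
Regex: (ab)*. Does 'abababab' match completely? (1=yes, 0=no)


Pattern: (ab)*
String: 'abababab'
Pattern requires: zero or more repetitions of 'ab'
Pairs: ['ab', 'ab', 'ab', 'ab']
All pairs are 'ab'? Yes
Result: 1

1


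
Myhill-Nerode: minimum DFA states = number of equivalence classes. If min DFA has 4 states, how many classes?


Myhill-Nerode theorem:
Number of equivalence classes = number of states in minimal DFA
Minimal DFA states = 4
Therefore equivalence classes = 4

4


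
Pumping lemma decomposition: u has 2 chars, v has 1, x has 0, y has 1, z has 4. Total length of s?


|s| = |u| + |v| + |x| + |y| + |z|
= 2 + 1 + 0 + 1 + 4
= 3 + 0 + 5
= 3 + 5
= 8

8


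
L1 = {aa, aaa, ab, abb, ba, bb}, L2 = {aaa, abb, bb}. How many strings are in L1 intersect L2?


L1 = {aa, aaa, ab, abb, ba, bb}
L2 = {aaa, abb, bb}
Checking each string in L1 against L2:
  'aa': in L2? No
  'aaa': in L2? Yes
  'ab': in L2? No
  'abb': in L2? Yes
  'ba': in L2? No
  'bb': in L2? Yes
Intersection = {aaa, abb, bb}
|L1 ∩ L2| = 3

3


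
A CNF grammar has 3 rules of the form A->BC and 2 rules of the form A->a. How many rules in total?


CNF allows two rule forms:
  A -> BC (binary): 3 rules
  A -> a (terminal): 2 rules
Total = 3 + 2 = 5

5


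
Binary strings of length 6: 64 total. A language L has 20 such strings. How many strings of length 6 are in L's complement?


Alphabet: {0,1}
String length: 6
Total strings of length 6 = 2^6 = 64
Strings in L = 20
Complement = total - |L|
= 64 - 20
= 44

44


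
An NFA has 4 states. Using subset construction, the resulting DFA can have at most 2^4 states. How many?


NFA has 4 states
Subset construction: each DFA state = subset of NFA states
Maximum subsets = 2^4
2^4 = 16

16


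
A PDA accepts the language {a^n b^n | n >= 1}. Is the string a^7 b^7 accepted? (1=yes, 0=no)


Language requires equal numbers of a's and b's
PDA pushes for each 'a', pops for each 'b'
Number of a's = 7
Number of b's = 7
7 == 7 -> Accept

1


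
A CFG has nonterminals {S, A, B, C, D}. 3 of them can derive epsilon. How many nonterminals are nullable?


Nonterminals: {S, A, B, C, D}
A nonterminal is nullable if it can derive epsilon
Counting nullable nonterminals: 3
Total nullable = 3

3


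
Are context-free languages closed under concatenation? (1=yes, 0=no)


CFL closure properties:
  Closed under: union, concatenation, Kleene star
  NOT closed under: intersection, complement
Operation 'concatenation' is in closed list -> Yes (closed)

1


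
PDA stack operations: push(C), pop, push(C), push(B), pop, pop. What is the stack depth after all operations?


Tracing stack operations:
  push(C) -> stack = [C], depth=1
  pop -> removed C, stack = [], depth=0
  push(C) -> stack = [C], depth=1
  push(B) -> stack = [C,B], depth=2
  pop -> removed B, stack = [C], depth=1
  pop -> removed C, stack = [], depth=0
Final depth = 0

0


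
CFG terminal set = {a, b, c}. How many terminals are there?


Terminal symbols: a, b, c
Counting each: a (#1), b (#2), c (#3)
Total = 3

3


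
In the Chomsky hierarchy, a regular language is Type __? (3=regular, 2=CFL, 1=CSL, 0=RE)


Chomsky hierarchy levels:
  Type 3: Regular (DFA/NFA/regex)
  Type 2: Context-free (PDA)
  Type 1: Context-sensitive
  Type 0: Recursively enumerable (TM)
'regular' corresponds to Type 3

3


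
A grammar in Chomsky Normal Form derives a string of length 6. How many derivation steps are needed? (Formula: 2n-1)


Chomsky Normal Form derivation:
String length n = 6
Each step either:
  - Splits a nonterminal into two (n-1 such steps)
  - Converts a nonterminal to terminal (n such steps)
Total = (n-1) + n = 2n - 1
= 2(6) - 1
= 12 - 1
= 11

11


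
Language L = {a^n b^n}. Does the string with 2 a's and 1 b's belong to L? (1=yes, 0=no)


Language requires equal numbers of a's and b's
PDA pushes for each 'a', pops for each 'b'
Number of a's = 2
Number of b's = 1
2 != 1 -> Reject

0


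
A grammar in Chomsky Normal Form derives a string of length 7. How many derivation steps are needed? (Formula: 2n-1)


Chomsky Normal Form derivation:
String length n = 7
Each step either:
  - Splits a nonterminal into two (n-1 such steps)
  - Converts a nonterminal to terminal (n such steps)
Total = (n-1) + n = 2n - 1
= 2(7) - 1
= 14 - 1
= 13

13


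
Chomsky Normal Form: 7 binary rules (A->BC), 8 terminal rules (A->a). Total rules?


CNF allows two rule forms:
  A -> BC (binary): 7 rules
  A -> a (terminal): 8 rules
Total = 7 + 8 = 15

15


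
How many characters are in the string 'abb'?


String: 'abb'
Counting characters:
  'a' appears 1 time(s)
  'b' appears 2 time(s)
Total length = 1 + 2 = 3

3


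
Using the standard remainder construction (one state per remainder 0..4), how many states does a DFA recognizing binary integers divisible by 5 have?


Divisibility by 5 is tracked via the remainder mod 5: 0, 1, ..., 4
The construction assigns one state to each remainder
Number of remainders = 5

5


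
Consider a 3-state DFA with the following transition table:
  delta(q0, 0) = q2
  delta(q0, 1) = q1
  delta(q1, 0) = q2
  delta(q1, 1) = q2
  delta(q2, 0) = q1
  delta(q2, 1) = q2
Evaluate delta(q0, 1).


Looking up transition function:
delta(q0, 1) in the table
Row: q0, Column: 1
Result: q1

q1


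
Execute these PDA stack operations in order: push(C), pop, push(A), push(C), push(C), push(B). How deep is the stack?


Tracing stack operations:
  push(C) -> stack = [C], depth=1
  pop -> removed C, stack = [], depth=0
  push(A) -> stack = [A], depth=1
  push(C) -> stack = [A,C], depth=2
  push(C) -> stack = [A,C,C], depth=3
  push(B) -> stack = [A,C,C,B], depth=4
Final depth = 4

4


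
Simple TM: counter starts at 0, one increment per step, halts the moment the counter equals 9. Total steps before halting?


Counter starts at 0. Counting sequence:
  Step 1: counter = 1
  Step 2: counter = 2
  Step 3: counter = 3
  Step 4: counter = 4
  Step 5: counter = 5
  Step 6: counter = 6
  ...
  Step 9: counter = 9
Counter reached 9 -> halt
Total steps = 9

9


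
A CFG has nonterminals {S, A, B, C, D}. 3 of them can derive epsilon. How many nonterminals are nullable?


Nonterminals: {S, A, B, C, D}
A nonterminal is nullable if it can derive epsilon
Counting nullable nonterminals: 3
Total nullable = 3

3


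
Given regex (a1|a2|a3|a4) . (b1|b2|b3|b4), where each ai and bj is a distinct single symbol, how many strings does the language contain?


First group: 4 alternatives
Second group: 4 alternatives
Concatenation: each choice from group 1 pairs with each from group 2
Total = 4 x 4 = 16

16


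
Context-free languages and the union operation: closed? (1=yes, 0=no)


CFL closure properties:
  Closed under: union, concatenation, Kleene star
  NOT closed under: intersection, complement
Operation 'union' is in closed list -> Yes (closed)

1


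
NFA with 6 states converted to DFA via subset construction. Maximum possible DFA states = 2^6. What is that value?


NFA has 6 states
Subset construction: each DFA state = subset of NFA states
Maximum subsets = 2^6
2^6 = 64

64


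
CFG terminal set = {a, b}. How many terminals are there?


Terminal symbols: a, b
Counting each: a (#1), b (#2)
Total = 2

2


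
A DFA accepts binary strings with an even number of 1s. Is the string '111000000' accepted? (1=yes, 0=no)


DFA has 2 states: q_even (start, accept=yes) and q_odd
Processing string '111000000' character by character:
  Position 0: read '1', 1-count=1 -> q_odd
  Position 1: read '1', 1-count=2 -> q_even
  Position 2: read '1', 1-count=3 -> q_odd
  Position 3: read '0', 1-count=3 -> q_odd (no change)
  Position 4: read '0', 1-count=3 -> q_odd (no change)
  Position 5: read '0', 1-count=3 -> q_odd (no change)
  Position 6: read '0', 1-count=3 -> q_odd (no change)
  Position 7: read '0', 1-count=3 -> q_odd (no change)
  Position 8: read '0', 1-count=3 -> q_odd (no change)
Final state: q_odd, total 1s = 3 (odd); the DFA requires an even count -> reject

0


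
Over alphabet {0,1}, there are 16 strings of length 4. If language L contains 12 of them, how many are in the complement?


Alphabet: {0,1}
String length: 4
Total strings of length 4 = 2^4 = 16
Strings in L = 12
Complement = total - |L|
= 16 - 12
= 4

4


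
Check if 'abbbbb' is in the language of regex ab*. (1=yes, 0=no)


Pattern: ab*
String: 'abbbbb'
Pattern requires: exactly one 'a' followed by zero or more 'b's
First char is 'a' -> OK
Rest 'bbbbb': all b's? Yes
Result: 1

1


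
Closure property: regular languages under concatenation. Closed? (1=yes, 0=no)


Regular languages are closed under:
- Union (DFA product construction)
- Intersection (DFA product construction)
- Complement (swap accept/reject states)
- Concatenation (NFA construction)
- Kleene star (NFA construction)
concatenation is in this list
Therefore: closed

1


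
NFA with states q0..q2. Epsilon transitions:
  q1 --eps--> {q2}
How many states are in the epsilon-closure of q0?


Starting from q0
Initialize closure = {q0}
q0 has no outgoing epsilon transitions -> nothing to add
Final closure: {q0}
Size = 1

1


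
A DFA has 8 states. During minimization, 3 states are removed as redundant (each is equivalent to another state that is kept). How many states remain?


Original DFA: 8 states
Redundant states removed: 3
Minimized states = original - removed
= 8 - 3
= 5

5


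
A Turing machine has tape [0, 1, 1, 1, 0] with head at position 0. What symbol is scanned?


Tape: [0, 1, 1, 1, 0]
Positions: 0 1 2 3 4
Values:    0 1 1 1 0
Head at position 0
tape[0] = 0

0


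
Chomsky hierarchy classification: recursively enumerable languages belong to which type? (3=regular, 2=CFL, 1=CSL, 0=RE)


Chomsky hierarchy levels:
  Type 3: Regular (DFA/NFA/regex)
  Type 2: Context-free (PDA)
  Type 1: Context-sensitive
  Type 0: Recursively enumerable (TM)
'recursively enumerable' corresponds to Type 0

0


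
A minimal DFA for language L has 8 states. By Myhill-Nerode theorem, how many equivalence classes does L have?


Myhill-Nerode theorem:
Number of equivalence classes = number of states in minimal DFA
Minimal DFA states = 8
Therefore equivalence classes = 8

8


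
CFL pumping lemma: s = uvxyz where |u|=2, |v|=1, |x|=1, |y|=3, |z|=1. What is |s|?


|s| = |u| + |v| + |x| + |y| + |z|
= 2 + 1 + 1 + 3 + 1
= 3 + 1 + 4
= 4 + 4
= 8

8


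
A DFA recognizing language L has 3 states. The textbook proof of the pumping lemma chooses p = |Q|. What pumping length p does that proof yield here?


Pumping lemma for regular languages (standard proof):
Take p = |Q|, the number of DFA states.
Any string of length >= |Q| passes through |Q|+1 states while reading its first |Q| symbols,
so by pigeonhole some state repeats, giving the loop that can be pumped.
Here |Q| = 3
Therefore the proof uses p = 3

3


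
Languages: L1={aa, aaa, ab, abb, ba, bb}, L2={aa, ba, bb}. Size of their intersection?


L1 = {aa, aaa, ab, abb, ba, bb}
L2 = {aa, ba, bb}
Checking each string in L1 against L2:
  'aa': in L2? Yes
  'aaa': in L2? No
  'ab': in L2? No
  'abb': in L2? No
  'ba': in L2? Yes
  'bb': in L2? Yes
Intersection = {aa, ba, bb}
|L1 ∩ L2| = 3

3


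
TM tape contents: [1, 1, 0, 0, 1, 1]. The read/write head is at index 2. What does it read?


Tape: [1, 1, 0, 0, 1, 1]
Positions: 0 1 2 3 4 5
Values:    1 1 0 0 1 1
Head at position 2
tape[2] = 0

0


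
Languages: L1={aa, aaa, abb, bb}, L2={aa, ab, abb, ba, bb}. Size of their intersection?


L1 = {aa, aaa, abb, bb}
L2 = {aa, ab, abb, ba, bb}
Checking each string in L1 against L2:
  'aa': in L2? Yes
  'aaa': in L2? No
  'abb': in L2? Yes
  'bb': in L2? Yes
Intersection = {aa, abb, bb}
|L1 ∩ L2| = 3

3


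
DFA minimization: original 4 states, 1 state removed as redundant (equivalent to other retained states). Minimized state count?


Original DFA: 4 states
Redundant states removed: 1
Minimized states = original - removed
= 4 - 1
= 3

3


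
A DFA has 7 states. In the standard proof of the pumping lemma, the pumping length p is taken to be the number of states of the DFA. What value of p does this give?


Pumping lemma for regular languages (standard proof):
Take p = |Q|, the number of DFA states.
Any string of length >= |Q| passes through |Q|+1 states while reading its first |Q| symbols,
so by pigeonhole some state repeats, giving the loop that can be pumped.
Here |Q| = 7
Therefore the proof uses p = 7

7


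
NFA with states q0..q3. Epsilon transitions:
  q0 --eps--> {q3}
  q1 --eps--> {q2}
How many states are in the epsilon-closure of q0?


Starting from q0
Initialize closure = {q0}
Follow epsilon from q0 -> add q3
Final closure: {q0, q3}
Size = 2

2


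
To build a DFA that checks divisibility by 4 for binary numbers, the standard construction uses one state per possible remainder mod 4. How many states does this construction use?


Divisibility by 4 is tracked via the remainder mod 4: 0, 1, ..., 3
The construction assigns one state to each remainder
Number of remainders = 4

4


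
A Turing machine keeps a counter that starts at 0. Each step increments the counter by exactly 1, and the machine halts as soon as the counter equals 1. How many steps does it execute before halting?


Counter starts at 0. Counting sequence:
  Step 1: counter = 1
Counter reached 1 -> halt
Total steps = 1

1


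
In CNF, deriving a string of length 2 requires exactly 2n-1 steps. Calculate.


Chomsky Normal Form derivation:
String length n = 2
Each step either:
  - Splits a nonterminal into two (n-1 such steps)
  - Converts a nonterminal to terminal (n such steps)
Total = (n-1) + n = 2n - 1
= 2(2) - 1
= 4 - 1
= 3

3


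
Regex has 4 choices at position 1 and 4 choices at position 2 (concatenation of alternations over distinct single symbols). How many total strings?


First group: 4 alternatives
Second group: 4 alternatives
Concatenation: each choice from group 1 pairs with each from group 2
Total = 4 x 4 = 16

16


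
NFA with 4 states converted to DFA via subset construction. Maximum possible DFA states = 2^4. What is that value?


NFA has 4 states
Subset construction: each DFA state = subset of NFA states
Maximum subsets = 2^4
2^4 = 16

16


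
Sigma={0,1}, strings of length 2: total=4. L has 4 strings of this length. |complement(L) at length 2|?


Alphabet: {0,1}
String length: 2
Total strings of length 2 = 2^2 = 4
Strings in L = 4
Complement = total - |L|
= 4 - 4
= 0

0


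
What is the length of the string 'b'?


String: 'b'
Counting characters:
  'b' appears 1 time(s)
Total length = 0 + 1 = 1

1


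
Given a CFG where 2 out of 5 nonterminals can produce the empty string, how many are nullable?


Nonterminals: {S, A, B, C, D}
A nonterminal is nullable if it can derive epsilon
Counting nullable nonterminals: 2
Total nullable = 2

2


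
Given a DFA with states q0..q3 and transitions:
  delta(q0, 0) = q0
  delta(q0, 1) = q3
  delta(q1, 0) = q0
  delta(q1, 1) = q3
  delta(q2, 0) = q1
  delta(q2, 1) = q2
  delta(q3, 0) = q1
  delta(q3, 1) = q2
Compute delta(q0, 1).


Looking up transition function:
delta(q0, 1) in the table
Row: q0, Column: 1
Result: q3

q3


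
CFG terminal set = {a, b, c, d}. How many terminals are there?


Terminal symbols: a, b, c, d
Counting each: a (#1), b (#2), c (#3), d (#4)
Total = 4

4


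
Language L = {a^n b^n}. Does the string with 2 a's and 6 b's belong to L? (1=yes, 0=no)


Language requires equal numbers of a's and b's
PDA pushes for each 'a', pops for each 'b'
Number of a's = 2
Number of b's = 6
2 != 6 -> Reject

0


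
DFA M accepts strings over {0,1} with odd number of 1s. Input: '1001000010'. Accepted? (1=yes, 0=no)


DFA has 2 states: q_even (start, accept=no) and q_odd
Processing string '1001000010' character by character:
  Position 0: read '1', 1-count=1 -> q_odd
  Position 1: read '0', 1-count=1 -> q_odd (no change)
  Position 2: read '0', 1-count=1 -> q_odd (no change)
  Position 3: read '1', 1-count=2 -> q_even
  Position 4: read '0', 1-count=2 -> q_even (no change)
  Position 5: read '0', 1-count=2 -> q_even (no change)
  Position 6: read '0', 1-count=2 -> q_even (no change)
  Position 7: read '0', 1-count=2 -> q_even (no change)
  Position 8: read '1', 1-count=3 -> q_odd
  Position 9: read '0', 1-count=3 -> q_odd (no change)
Final state: q_odd, total 1s = 3 (odd); the DFA requires an odd count -> accept

1


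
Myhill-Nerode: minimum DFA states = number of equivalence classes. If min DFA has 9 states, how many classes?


Myhill-Nerode theorem:
Number of equivalence classes = number of states in minimal DFA
Minimal DFA states = 9
Therefore equivalence classes = 9

9


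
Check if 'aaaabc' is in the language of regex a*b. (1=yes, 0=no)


Pattern: a*b
String: 'aaaabc'
Pattern requires: zero or more 'a's followed by exactly one 'b'
Found 4 leading 'a's
Remaining: 'bc'
Remaining is not 'b' -> no match
Result: 0

0
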